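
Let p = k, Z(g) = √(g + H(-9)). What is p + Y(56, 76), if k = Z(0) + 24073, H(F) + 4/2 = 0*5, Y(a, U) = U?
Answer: 24149 + I*√2 ≈ 24149.0 + 1.4142*I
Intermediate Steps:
H(F) = -2 (H(F) = -2 + 0*5 = -2 + 0 = -2)
Z(g) = √(-2 + g) (Z(g) = √(g - 2) = √(-2 + g))
k = 24073 + I*√2 (k = √(-2 + 0) + 24073 = √(-2) + 24073 = I*√2 + 24073 = 24073 + I*√2 ≈ 24073.0 + 1.4142*I)
p = 24073 + I*√2 ≈ 24073.0 + 1.4142*I
p + Y(56, 76) = (24073 + I*√2) + 76 = 24149 + I*√2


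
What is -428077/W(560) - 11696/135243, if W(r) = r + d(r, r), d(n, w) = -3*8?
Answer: -57900686767/72490248 ≈ -798.74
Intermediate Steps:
d(n, w) = -24
W(r) = -24 + r (W(r) = r - 24 = -24 + r)
-428077/W(560) - 11696/135243 = -428077/(-24 + 560) - 11696/135243 = -428077/536 - 11696*1/135243 = -428077*1/536 - 11696/135243 = -428077/536 - 11696/135243 = -57900686767/72490248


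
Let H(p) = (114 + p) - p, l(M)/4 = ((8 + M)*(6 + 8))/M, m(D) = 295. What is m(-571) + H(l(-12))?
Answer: 409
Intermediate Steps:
l(M) = 4*(112 + 14*M)/M (l(M) = 4*(((8 + M)*(6 + 8))/M) = 4*(((8 + M)*14)/M) = 4*((112 + 14*M)/M) = 4*(112 + 14*M)/M)
H(p) = 114
m(-571) + H(l(-12)) = 295 + 114 = 409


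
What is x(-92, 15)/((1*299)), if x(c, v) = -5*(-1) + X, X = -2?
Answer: 3/299 ≈ 0.010033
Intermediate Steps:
x(c, v) = 3 (x(c, v) = -5*(-1) - 2 = 5 - 2 = 3)
x(-92, 15)/((1*299)) = 3/((1*299)) = 3/299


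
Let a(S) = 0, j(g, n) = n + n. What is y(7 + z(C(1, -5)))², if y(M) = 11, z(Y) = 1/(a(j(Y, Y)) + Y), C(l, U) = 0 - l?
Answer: 121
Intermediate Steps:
j(g, n) = 2*n
C(l, U) = -l
z(Y) = 1/Y (z(Y) = 1/(0 + Y) = 1/Y)
y(7 + z(C(1, -5)))² = 11² = 121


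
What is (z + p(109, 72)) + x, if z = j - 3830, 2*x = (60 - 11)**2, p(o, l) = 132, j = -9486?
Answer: -23967/2 ≈ -11984.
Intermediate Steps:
x = 2401/2 (x = (60 - 11)**2/2 = (1/2)*49**2 = (1/2)*2401 = 2401/2 ≈ 1200.5)
z = -13316 (z = -9486 - 3830 = -13316)
(z + p(109, 72)) + x = (-13316 + 132) + 2401/2 = -13184 + 2401/2 = -23967/2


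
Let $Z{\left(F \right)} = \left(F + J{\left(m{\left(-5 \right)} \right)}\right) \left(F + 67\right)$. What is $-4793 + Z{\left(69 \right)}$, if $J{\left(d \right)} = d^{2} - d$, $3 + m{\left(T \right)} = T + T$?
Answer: $29343$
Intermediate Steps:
$m{\left(T \right)} = -3 + 2 T$ ($m{\left(T \right)} = -3 + \left(T + T\right) = -3 + 2 T$)
$Z{\left(F \right)} = \left(67 + F\right) \left(182 + F\right)$ ($Z{\left(F \right)} = \left(F + \left(-3 + 2 \left(-5\right)\right) \left(-1 + \left(-3 + 2 \left(-5\right)\right)\right)\right) \left(F + 67\right) = \left(F + \left(-3 - 10\right) \left(-1 - 13\right)\right) \left(67 + F\right) = \left(F - 13 \left(-1 - 13\right)\right) \left(67 + F\right) = \left(F - -182\right) \left(67 + F\right) = \left(F + 182\right) \left(67 + F\right) = \left(182 + F\right) \left(67 + F\right) = \left(67 + F\right) \left(182 + F\right)$)
$-4793 + Z{\left(69 \right)} = -4793 + \left(12194 + 69^{2} + 249 \cdot 69\right) = -4793 + \left(12194 + 4761 + 17181\right) = -4793 + 34136 = 29343$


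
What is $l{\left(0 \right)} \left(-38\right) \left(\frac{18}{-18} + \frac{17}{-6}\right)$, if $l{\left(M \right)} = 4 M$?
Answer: $0$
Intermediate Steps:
$l{\left(0 \right)} \left(-38\right) \left(\frac{18}{-18} + \frac{17}{-6}\right) = 4 \cdot 0 \left(-38\right) \left(\frac{18}{-18} + \frac{17}{-6}\right) = 0 \left(-38\right) \left(18 \left(- \frac{1}{18}\right) + 17 \left(- \frac{1}{6}\right)\right) = 0 \left(-1 - \frac{17}{6}\right) = 0 \left(- \frac{23}{6}\right) = 0$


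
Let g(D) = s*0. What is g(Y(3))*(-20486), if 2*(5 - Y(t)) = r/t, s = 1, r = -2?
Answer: 0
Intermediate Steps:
Y(t) = 5 + 1/t (Y(t) = 5 - (-1)/t = 5 + 1/t)
g(D) = 0 (g(D) = 1*0 = 0)
g(Y(3))*(-20486) = 0*(-20486) = 0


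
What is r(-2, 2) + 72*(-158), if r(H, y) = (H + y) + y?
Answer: -11374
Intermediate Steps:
r(H, y) = H + 2*y
r(-2, 2) + 72*(-158) = (-2 + 2*2) + 72*(-158) = (-2 + 4) - 11376 = 2 - 11376 = -11374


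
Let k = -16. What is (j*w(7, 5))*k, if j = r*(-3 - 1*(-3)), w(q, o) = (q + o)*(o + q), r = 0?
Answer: 0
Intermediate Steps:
w(q, o) = (o + q)² (w(q, o) = (o + q)*(o + q) = (o + q)²)
j = 0 (j = 0*(-3 - 1*(-3)) = 0*(-3 + 3) = 0*0 = 0)
(j*w(7, 5))*k = (0*(5 + 7)²)*(-16) = (0*12²)*(-16) = (0*144)*(-16) = 0*(-16) = 0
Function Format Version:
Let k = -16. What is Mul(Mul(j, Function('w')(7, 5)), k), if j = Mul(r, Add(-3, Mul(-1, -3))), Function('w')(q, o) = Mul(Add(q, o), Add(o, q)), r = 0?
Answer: 0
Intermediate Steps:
Function('w')(q, o) = Pow(Add(o, q), 2) (Function('w')(q, o) = Mul(Add(o, q), Add(o, q)) = Pow(Add(o, q), 2))
j = 0 (j = Mul(0, Add(-3, Mul(-1, -3))) = Mul(0, Add(-3, 3)) = Mul(0, 0) = 0)
Mul(Mul(j, Function('w')(7, 5)), k) = Mul(Mul(0, Pow(Add(5, 7), 2)), -16) = Mul(Mul(0, Pow(12, 2)), -16) = Mul(Mul(0, 144), -16) = Mul(0, -16) = 0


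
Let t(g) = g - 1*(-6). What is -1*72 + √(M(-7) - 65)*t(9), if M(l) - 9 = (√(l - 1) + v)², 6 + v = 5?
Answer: -72 + 15*√(-63 - 4*I*√2) ≈ -66.66 - 119.18*I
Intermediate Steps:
v = -1 (v = -6 + 5 = -1)
M(l) = 9 + (-1 + √(-1 + l))² (M(l) = 9 + (√(l - 1) - 1)² = 9 + (√(-1 + l) - 1)² = 9 + (-1 + √(-1 + l))²)
t(g) = 6 + g (t(g) = g + 6 = 6 + g)
-1*72 + √(M(-7) - 65)*t(9) = -1*72 + √((9 + (-1 + √(-1 - 7))²) - 65)*(6 + 9) = -72 + √((9 + (-1 + √(-8))²) - 65)*15 = -72 + √((9 + (-1 + 2*I*√2)²) - 65)*15 = -72 + √(-56 + (-1 + 2*I*√2)²)*15 = -72 + 15*√(-56 + (-1 + 2*I*√2)²)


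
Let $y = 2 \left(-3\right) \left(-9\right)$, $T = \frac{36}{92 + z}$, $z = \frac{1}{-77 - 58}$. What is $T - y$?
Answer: $- \frac{665766}{12419} \approx -53.609$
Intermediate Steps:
$z = - \frac{1}{135}$ ($z = \frac{1}{-77 - 58} = \frac{1}{-135} = - \frac{1}{135} \approx -0.0074074$)
$T = \frac{4860}{12419}$ ($T = \frac{36}{92 - \frac{1}{135}} = \frac{36}{\frac{12419}{135}} = 36 \cdot \frac{135}{12419} = \frac{4860}{12419} \approx 0.39134$)
$y = 54$ ($y = \left(-6\right) \left(-9\right) = 54$)
$T - y = \frac{4860}{12419} - 54 = - \frac{665766}{12419}$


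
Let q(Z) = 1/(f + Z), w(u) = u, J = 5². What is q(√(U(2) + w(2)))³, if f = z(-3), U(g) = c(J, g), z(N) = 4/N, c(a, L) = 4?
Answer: 2403/6859 + 4131*√6/27436 ≈ 0.71916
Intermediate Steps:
J = 25
U(g) = 4
f = -4/3 (f = 4/(-3) = 4*(-⅓) = -4/3 ≈ -1.3333)
q(Z) = 1/(-4/3 + Z)
q(√(U(2) + w(2)))³ = (3/(-4 + 3*√(4 + 2)))³ = (3/(-4 + 3*√6))³ = 27/(-4 + 3*√6)³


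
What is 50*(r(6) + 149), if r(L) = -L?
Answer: 7150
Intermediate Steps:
50*(r(6) + 149) = 50*(-1*6 + 149) = 50*(-6 + 149) = 50*143 = 7150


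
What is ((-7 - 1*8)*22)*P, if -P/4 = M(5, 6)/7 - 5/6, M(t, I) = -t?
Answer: -14300/7 ≈ -2042.9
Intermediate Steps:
P = 130/21 (P = -4*(-1*5/7 - 5/6) = -4*(-5*⅐ - 5*⅙) = -4*(-5/7 - ⅚) = -4*(-65/42) = 130/21 ≈ 6.1905)
((-7 - 1*8)*22)*P = ((-7 - 1*8)*22)*(130/21) = ((-7 - 8)*22)*(130/21) = -15*22*(130/21) = -330*130/21 = -14300/7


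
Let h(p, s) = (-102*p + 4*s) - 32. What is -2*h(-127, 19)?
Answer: -25996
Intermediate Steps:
h(p, s) = -32 - 102*p + 4*s
-2*h(-127, 19) = -2*(-32 - 102*(-127) + 4*19) = -2*(-32 + 12954 + 76) = -2*12998 = -25996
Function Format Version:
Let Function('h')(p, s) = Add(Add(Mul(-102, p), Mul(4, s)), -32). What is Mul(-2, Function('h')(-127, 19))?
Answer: -25996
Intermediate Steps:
Function('h')(p, s) = Add(-32, Mul(-102, p), Mul(4, s))
Mul(-2, Function('h')(-127, 19)) = Mul(-2, Add(-32, Mul(-102, -127), Mul(4, 19))) = Mul(-2, Add(-32, 12954, 76)) = Mul(-2, 12998) = -25996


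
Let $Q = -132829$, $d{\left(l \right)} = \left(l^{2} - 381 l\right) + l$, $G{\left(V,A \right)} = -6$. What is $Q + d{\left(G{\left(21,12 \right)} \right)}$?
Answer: $-130513$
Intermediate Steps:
$d{\left(l \right)} = l^{2} - 380 l$
$Q + d{\left(G{\left(21,12 \right)} \right)} = -132829 - 6 \left(-380 - 6\right) = -132829 - -2316 = -132829 + 2316 = -130513$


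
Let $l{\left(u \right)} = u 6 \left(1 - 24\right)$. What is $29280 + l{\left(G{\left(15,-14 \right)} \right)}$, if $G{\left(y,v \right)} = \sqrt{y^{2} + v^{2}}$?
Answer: $29280 - 138 \sqrt{421} \approx 26448.0$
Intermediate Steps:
$G{\left(y,v \right)} = \sqrt{v^{2} + y^{2}}$
$l{\left(u \right)} = - 138 u$ ($l{\left(u \right)} = 6 u \left(1 - 24\right) = 6 u \left(-23\right) = - 138 u$)
$29280 + l{\left(G{\left(15,-14 \right)} \right)} = 29280 - 138 \sqrt{\left(-14\right)^{2} + 15^{2}} = 29280 - 138 \sqrt{196 + 225} = 29280 - 138 \sqrt{421}$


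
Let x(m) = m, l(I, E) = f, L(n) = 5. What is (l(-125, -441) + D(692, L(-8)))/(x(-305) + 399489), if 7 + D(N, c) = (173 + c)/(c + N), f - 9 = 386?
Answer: 135307/139115624 ≈ 0.00097262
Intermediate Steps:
f = 395 (f = 9 + 386 = 395)
l(I, E) = 395
D(N, c) = -7 + (173 + c)/(N + c) (D(N, c) = -7 + (173 + c)/(c + N) = -7 + (173 + c)/(N + c))
(l(-125, -441) + D(692, L(-8)))/(x(-305) + 399489) = (395 + (173 - 7*692 - 6*5)/(692 + 5))/(-305 + 399489) = (395 + (173 - 4844 - 30)/697)/399184 = (395 + (1/697)*(-4701))*(1/399184) = (395 - 4701/697)*(1/399184) = (270614/697)*(1/399184) = 135307/139115624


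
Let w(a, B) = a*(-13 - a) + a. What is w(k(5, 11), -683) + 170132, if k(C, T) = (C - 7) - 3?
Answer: 170167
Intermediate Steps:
k(C, T) = -10 + C (k(C, T) = (-7 + C) - 3 = -10 + C)
w(a, B) = a + a*(-13 - a)
w(k(5, 11), -683) + 170132 = -(-10 + 5)*(12 + (-10 + 5)) + 170132 = -1*(-5)*(12 - 5) + 170132 = -1*(-5)*7 + 170132 = 35 + 170132 = 170167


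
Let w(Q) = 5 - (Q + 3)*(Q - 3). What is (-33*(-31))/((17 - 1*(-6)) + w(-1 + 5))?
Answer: 341/7 ≈ 48.714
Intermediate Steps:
w(Q) = 5 - (-3 + Q)*(3 + Q) (w(Q) = 5 - (3 + Q)*(-3 + Q) = 5 - (-3 + Q)*(3 + Q))
(-33*(-31))/((17 - 1*(-6)) + w(-1 + 5)) = (-33*(-31))/((17 - 1*(-6)) + (14 - (-1 + 5)²)) = 1023/((17 + 6) + (14 - 1*4²)) = 1023/(23 + (14 - 1*16)) = 1023/(23 + (14 - 16)) = 1023/(23 - 2) = 1023/21 = 1023*(1/21) = 341/7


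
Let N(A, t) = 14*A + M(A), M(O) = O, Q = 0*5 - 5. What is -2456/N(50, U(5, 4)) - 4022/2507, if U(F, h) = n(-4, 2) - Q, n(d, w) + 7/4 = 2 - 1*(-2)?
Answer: -4586846/940125 ≈ -4.8790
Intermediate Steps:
n(d, w) = 9/4 (n(d, w) = -7/4 + (2 - 1*(-2)) = -7/4 + (2 + 2) = -7/4 + 4 = 9/4)
Q = -5 (Q = 0 - 5 = -5)
U(F, h) = 29/4 (U(F, h) = 9/4 - 1*(-5) = 9/4 + 5 = 29/4)
N(A, t) = 15*A (N(A, t) = 14*A + A = 15*A)
-2456/N(50, U(5, 4)) - 4022/2507 = -2456/(15*50) - 4022/2507 = -2456/750 - 4022*1/2507 = -2456*1/750 - 4022/2507 = -1228/375 - 4022/2507 = -4586846/940125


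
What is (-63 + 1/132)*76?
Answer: -157985/33 ≈ -4787.4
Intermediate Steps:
(-63 + 1/132)*76 = -8315/132*76 = -157985/33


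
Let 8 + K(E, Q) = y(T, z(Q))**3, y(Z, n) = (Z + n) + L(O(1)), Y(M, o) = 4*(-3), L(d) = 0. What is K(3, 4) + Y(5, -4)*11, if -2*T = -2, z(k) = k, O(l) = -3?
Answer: -15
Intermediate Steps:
T = 1 (T = -1/2*(-2) = 1)
Y(M, o) = -12
y(Z, n) = Z + n (y(Z, n) = (Z + n) + 0 = Z + n)
K(E, Q) = -8 + (1 + Q)**3
K(3, 4) + Y(5, -4)*11 = (-8 + (1 + 4)**3) - 12*11 = (-8 + 5**3) - 132 = (-8 + 125) - 132 = 117 - 132 = -15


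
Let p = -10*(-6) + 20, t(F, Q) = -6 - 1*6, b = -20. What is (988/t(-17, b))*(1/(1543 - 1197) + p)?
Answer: -2279069/346 ≈ -6586.9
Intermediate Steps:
t(F, Q) = -12 (t(F, Q) = -6 - 6 = -12)
p = 80 (p = 60 + 20 = 80)
(988/t(-17, b))*(1/(1543 - 1197) + p) = (988/(-12))*(1/(1543 - 1197) + 80) = (988*(-1/12))*(1/346 + 80) = -247*(1/346 + 80)/3 = -247/3*27681/346 = -2279069/346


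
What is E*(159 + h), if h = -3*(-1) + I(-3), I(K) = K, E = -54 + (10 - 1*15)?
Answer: -9381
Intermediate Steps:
E = -59 (E = -54 + (10 - 15) = -54 - 5 = -59)
h = 0 (h = -3*(-1) - 3 = 3 - 3 = 0)
E*(159 + h) = -59*(159 + 0) = -59*159 = -9381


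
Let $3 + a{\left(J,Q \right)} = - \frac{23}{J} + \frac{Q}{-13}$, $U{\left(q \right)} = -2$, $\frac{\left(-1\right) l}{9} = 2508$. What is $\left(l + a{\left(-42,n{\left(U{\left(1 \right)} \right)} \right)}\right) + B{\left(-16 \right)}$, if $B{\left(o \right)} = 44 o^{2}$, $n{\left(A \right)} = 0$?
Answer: $- \frac{475039}{42} \approx -11310.0$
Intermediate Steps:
$l = -22572$ ($l = \left(-9\right) 2508 = -22572$)
$a{\left(J,Q \right)} = -3 - \frac{23}{J} - \frac{Q}{13}$ ($a{\left(J,Q \right)} = -3 + \left(- \frac{23}{J} + \frac{Q}{-13}\right) = -3 + \left(- \frac{23}{J} + Q \left(- \frac{1}{13}\right)\right) = -3 - \left(\frac{23}{J} + \frac{Q}{13}\right) = -3 - \frac{23}{J} - \frac{Q}{13}$)
$\left(l + a{\left(-42,n{\left(U{\left(1 \right)} \right)} \right)}\right) + B{\left(-16 \right)} = \left(-22572 - \left(3 + \frac{23}{-42}\right)\right) + 44 \left(-16\right)^{2} = \left(-22572 - \frac{103}{42}\right) + 44 \cdot 256 = \left(-22572 + \left(-3 + \frac{23}{42} + 0\right)\right) + 11264 = \left(-22572 - \frac{103}{42}\right) + 11264 = - \frac{948127}{42} + 11264 = - \frac{475039}{42}$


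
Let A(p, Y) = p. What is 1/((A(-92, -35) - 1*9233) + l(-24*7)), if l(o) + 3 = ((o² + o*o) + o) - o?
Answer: 1/47120 ≈ 2.1222e-5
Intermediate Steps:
l(o) = -3 + 2*o² (l(o) = -3 + (((o² + o*o) + o) - o) = -3 + (((o² + o²) + o) - o) = -3 + ((2*o² + o) - o) = -3 + ((o + 2*o²) - o) = -3 + 2*o²)
1/((A(-92, -35) - 1*9233) + l(-24*7)) = 1/((-92 - 1*9233) + (-3 + 2*(-24*7)²)) = 1/((-92 - 9233) + (-3 + 2*(-168)²)) = 1/(-9325 + (-3 + 2*28224)) = 1/(-9325 + (-3 + 56448)) = 1/(-9325 + 56445) = 1/47120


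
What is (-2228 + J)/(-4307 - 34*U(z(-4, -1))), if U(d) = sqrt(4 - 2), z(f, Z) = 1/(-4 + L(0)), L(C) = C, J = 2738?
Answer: -2196570/18547937 + 17340*sqrt(2)/18547937 ≈ -0.11710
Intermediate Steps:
z(f, Z) = -1/4 (z(f, Z) = 1/(-4 + 0) = 1/(-4) = -1/4)
U(d) = sqrt(2)
(-2228 + J)/(-4307 - 34*U(z(-4, -1))) = (-2228 + 2738)/(-4307 - 34*sqrt(2)) = 510/(-4307 - 34*sqrt(2))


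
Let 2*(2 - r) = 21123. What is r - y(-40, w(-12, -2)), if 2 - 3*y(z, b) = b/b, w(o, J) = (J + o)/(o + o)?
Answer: -63359/6 ≈ -10560.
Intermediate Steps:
w(o, J) = (J + o)/(2*o) (w(o, J) = (J + o)/((2*o)) = (J + o)*(1/(2*o)) = (J + o)/(2*o))
y(z, b) = 1/3 (y(z, b) = 2/3 - b/(3*b) = 2/3 - 1/3*1 = 2/3 - 1/3 = 1/3)
r = -21119/2 (r = 2 - 1/2*21123 = 2 - 21123/2 = -21119/2 ≈ -10560.)
r - y(-40, w(-12, -2)) = -21119/2 - 1*1/3 = -21119/2 - 1/3 = -63359/6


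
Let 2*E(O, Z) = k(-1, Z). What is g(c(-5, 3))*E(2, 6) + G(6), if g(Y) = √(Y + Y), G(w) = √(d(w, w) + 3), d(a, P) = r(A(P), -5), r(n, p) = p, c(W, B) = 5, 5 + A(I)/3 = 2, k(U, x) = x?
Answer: 3*√10 + I*√2 ≈ 9.4868 + 1.4142*I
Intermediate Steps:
A(I) = -9 (A(I) = -15 + 3*2 = -15 + 6 = -9)
E(O, Z) = Z/2
d(a, P) = -5
G(w) = I*√2 (G(w) = √(-5 + 3) = √(-2) = I*√2)
g(Y) = √2*√Y (g(Y) = √(2*Y) = √2*√Y)
g(c(-5, 3))*E(2, 6) + G(6) = (√2*√5)*((½)*6) + I*√2 = √10*3 + I*√2 = 3*√10 + I*√2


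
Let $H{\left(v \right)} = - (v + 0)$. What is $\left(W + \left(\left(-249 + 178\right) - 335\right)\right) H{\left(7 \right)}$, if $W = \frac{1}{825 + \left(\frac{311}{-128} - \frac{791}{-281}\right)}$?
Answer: $\frac{84371501018}{29687457} \approx 2842.0$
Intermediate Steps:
$H{\left(v \right)} = - v$
$W = \frac{35968}{29687457}$ ($W = \frac{1}{825 + \left(311 \left(- \frac{1}{128}\right) - - \frac{791}{281}\right)} = \frac{1}{825 + \left(- \frac{311}{128} + \frac{791}{281}\right)} = \frac{1}{825 + \frac{13857}{35968}} = \frac{1}{\frac{29687457}{35968}} = \frac{35968}{29687457} \approx 0.0012116$)
$\left(W + \left(\left(-249 + 178\right) - 335\right)\right) H{\left(7 \right)} = \left(\frac{35968}{29687457} + \left(\left(-249 + 178\right) - 335\right)\right) \left(\left(-1\right) 7\right) = \left(\frac{35968}{29687457} - 406\right) \left(-7\right) = \left(- \frac{12053071574}{29687457}\right) \left(-7\right) = \frac{84371501018}{29687457}$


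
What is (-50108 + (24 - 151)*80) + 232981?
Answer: 172713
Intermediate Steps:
(-50108 + (24 - 151)*80) + 232981 = (-50108 - 127*80) + 232981 = (-50108 - 10160) + 232981 = -60268 + 232981 = 172713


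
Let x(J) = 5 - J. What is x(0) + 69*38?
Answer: 2627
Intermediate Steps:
x(0) + 69*38 = (5 - 1*0) + 69*38 = (5 + 0) + 2622 = 5 + 2622 = 2627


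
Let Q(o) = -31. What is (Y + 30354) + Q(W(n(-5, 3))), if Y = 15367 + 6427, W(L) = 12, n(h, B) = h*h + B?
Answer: 52117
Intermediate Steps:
n(h, B) = B + h² (n(h, B) = h² + B = B + h²)
Y = 21794
(Y + 30354) + Q(W(n(-5, 3))) = (21794 + 30354) - 31 = 52148 - 31 = 52117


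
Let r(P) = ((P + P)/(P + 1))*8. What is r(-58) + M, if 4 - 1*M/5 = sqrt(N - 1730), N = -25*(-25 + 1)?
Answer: 2068/57 - 5*I*sqrt(1130) ≈ 36.281 - 168.08*I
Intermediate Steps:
N = 600 (N = -25*(-24) = 600)
M = 20 - 5*I*sqrt(1130) (M = 20 - 5*sqrt(600 - 1730) = 20 - 5*I*sqrt(1130) ≈ 20.0 - 168.08*I)
r(P) = 16*P/(1 + P) (r(P) = ((2*P)/(1 + P))*8 = (2*P/(1 + P))*8 = 16*P/(1 + P))
r(-58) + M = 16*(-58)/(1 - 58) + (20 - 5*I*sqrt(1130)) = 16*(-58)/(-57) + (20 - 5*I*sqrt(1130)) = 16*(-58)*(-1/57) + (20 - 5*I*sqrt(1130)) = 928/57 + (20 - 5*I*sqrt(1130)) = 2068/57 - 5*I*sqrt(1130)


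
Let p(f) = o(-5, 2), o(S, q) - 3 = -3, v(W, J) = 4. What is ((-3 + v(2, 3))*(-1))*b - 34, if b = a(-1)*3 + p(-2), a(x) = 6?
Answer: -52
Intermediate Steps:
o(S, q) = 0 (o(S, q) = 3 - 3 = 0)
p(f) = 0
b = 18 (b = 6*3 + 0 = 18 + 0 = 18)
((-3 + v(2, 3))*(-1))*b - 34 = ((-3 + 4)*(-1))*18 - 34 = (1*(-1))*18 - 34 = -1*18 - 34 = -18 - 34 = -52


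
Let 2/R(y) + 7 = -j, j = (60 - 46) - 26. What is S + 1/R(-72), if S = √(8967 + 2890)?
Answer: 5/2 + √11857 ≈ 111.39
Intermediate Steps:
j = -12 (j = 14 - 26 = -12)
S = √11857 ≈ 108.89
R(y) = ⅖ (R(y) = 2/(-7 - 1*(-12)) = 2/(-7 + 12) = 2/5 = 2*(⅕) = ⅖)
S + 1/R(-72) = √11857 + 1/(⅖) = √11857 + 5/2 = 5/2 + √11857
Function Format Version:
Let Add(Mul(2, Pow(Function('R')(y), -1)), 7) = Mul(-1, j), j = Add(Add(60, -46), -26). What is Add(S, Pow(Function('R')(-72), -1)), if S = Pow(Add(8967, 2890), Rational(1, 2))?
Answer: Add(Rational(5, 2), Pow(11857, Rational(1, 2))) ≈ 111.39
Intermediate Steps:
j = -12 (j = Add(14, -26) = -12)
S = Pow(11857, Rational(1, 2)) ≈ 108.89
Function('R')(y) = Rational(2, 5) (Function('R')(y) = Mul(2, Pow(Add(-7, Mul(-1, -12)), -1)) = Mul(2, Pow(Add(-7, 12), -1)) = Mul(2, Pow(5, -1)) = Mul(2, Rational(1, 5)) = Rational(2, 5))
Add(S, Pow(Function('R')(-72), -1)) = Add(Pow(11857, Rational(1, 2)), Pow(Rational(2, 5), -1)) = Add(Pow(11857, Rational(1, 2)), Rational(5, 2)) = Add(Rational(5, 2), Pow(11857, Rational(1, 2)))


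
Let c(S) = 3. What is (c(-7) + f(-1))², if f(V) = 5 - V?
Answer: 81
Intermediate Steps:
(c(-7) + f(-1))² = (3 + (5 - 1*(-1)))² = (3 + (5 + 1))² = (3 + 6)² = 9² = 81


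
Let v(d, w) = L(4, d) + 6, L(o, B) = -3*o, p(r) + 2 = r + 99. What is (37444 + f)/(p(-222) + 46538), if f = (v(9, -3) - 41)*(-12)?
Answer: 38008/46413 ≈ 0.81891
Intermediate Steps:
p(r) = 97 + r (p(r) = -2 + (r + 99) = -2 + (99 + r) = 97 + r)
v(d, w) = -6 (v(d, w) = -3*4 + 6 = -12 + 6 = -6)
f = 564 (f = (-6 - 41)*(-12) = -47*(-12) = 564)
(37444 + f)/(p(-222) + 46538) = (37444 + 564)/((97 - 222) + 46538) = 38008/(-125 + 46538) = 38008/46413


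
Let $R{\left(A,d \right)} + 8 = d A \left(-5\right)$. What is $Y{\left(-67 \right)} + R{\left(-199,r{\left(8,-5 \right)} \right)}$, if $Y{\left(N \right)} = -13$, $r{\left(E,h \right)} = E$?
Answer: $7939$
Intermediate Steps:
$R{\left(A,d \right)} = -8 - 5 A d$ ($R{\left(A,d \right)} = -8 + d A \left(-5\right) = -8 + A d \left(-5\right) = -8 - 5 A d$)
$Y{\left(-67 \right)} + R{\left(-199,r{\left(8,-5 \right)} \right)} = -13 - \left(8 - 7960\right) = -13 + \left(-8 + 7960\right) = -13 + 7952 = 7939$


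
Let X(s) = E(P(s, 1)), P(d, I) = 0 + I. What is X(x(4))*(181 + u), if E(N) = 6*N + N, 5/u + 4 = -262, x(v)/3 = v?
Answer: 48141/38 ≈ 1266.9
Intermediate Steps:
P(d, I) = I
x(v) = 3*v
u = -5/266 (u = 5/(-4 - 262) = 5/(-266) = 5*(-1/266) = -5/266 ≈ -0.018797)
E(N) = 7*N
X(s) = 7 (X(s) = 7*1 = 7)
X(x(4))*(181 + u) = 7*(181 - 5/266) = 7*(48141/266) = 48141/38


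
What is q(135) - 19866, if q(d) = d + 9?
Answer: -19722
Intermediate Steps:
q(d) = 9 + d
q(135) - 19866 = (9 + 135) - 19866 = 144 - 19866 = -19722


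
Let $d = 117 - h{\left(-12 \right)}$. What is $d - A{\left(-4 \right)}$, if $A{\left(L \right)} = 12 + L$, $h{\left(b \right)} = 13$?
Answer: $96$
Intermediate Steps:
$d = 104$ ($d = 117 - 13 = 104$)
$d - A{\left(-4 \right)} = 104 - \left(12 - 4\right) = 104 - 8 = 96$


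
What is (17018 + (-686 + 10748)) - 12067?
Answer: 15013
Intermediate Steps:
(17018 + (-686 + 10748)) - 12067 = (17018 + 10062) - 12067 = 27080 - 12067 = 15013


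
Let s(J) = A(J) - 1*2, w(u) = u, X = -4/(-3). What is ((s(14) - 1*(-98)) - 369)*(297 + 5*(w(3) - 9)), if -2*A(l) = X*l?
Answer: -75383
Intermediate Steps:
X = 4/3 (X = -4*(-⅓) = 4/3 ≈ 1.3333)
A(l) = -2*l/3
s(J) = -2 - 2*J/3 (s(J) = -2*J/3 - 1*2 = -2*J/3 - 2 = -2 - 2*J/3)
((s(14) - 1*(-98)) - 369)*(297 + 5*(w(3) - 9)) = (((-2 - ⅔*14) - 1*(-98)) - 369)*(297 + 5*(3 - 9)) = (((-2 - 28/3) + 98) - 369)*(297 + 5*(-6)) = ((-34/3 + 98) - 369)*(297 - 30) = (260/3 - 369)*267 = -847/3*267 = -75383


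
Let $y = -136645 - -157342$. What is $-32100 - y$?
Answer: $-52797$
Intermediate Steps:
$y = 20697$ ($y = -136645 + 157342 = 20697$)
$-32100 - y = -32100 - 20697 = -52797$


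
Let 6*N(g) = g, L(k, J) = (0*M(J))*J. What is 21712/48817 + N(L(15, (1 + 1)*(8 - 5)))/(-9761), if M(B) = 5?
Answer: 21712/48817 ≈ 0.44476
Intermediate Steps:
L(k, J) = 0 (L(k, J) = (0*5)*J = 0*J = 0)
N(g) = g/6
21712/48817 + N(L(15, (1 + 1)*(8 - 5)))/(-9761) = 21712/48817 + ((1/6)*0)/(-9761) = 21712*(1/48817) + 0*(-1/9761) = 21712/48817 + 0 = 21712/48817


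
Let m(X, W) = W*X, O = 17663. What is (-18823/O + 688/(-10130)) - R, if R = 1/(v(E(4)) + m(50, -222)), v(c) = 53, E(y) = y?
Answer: -1120237258554/988298810465 ≈ -1.1335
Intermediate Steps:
R = -1/11047 (R = 1/(53 - 222*50) = 1/(53 - 11100) = 1/(-11047) = -1/11047 ≈ -9.0522e-5)
(-18823/O + 688/(-10130)) - R = (-18823/17663 + 688/(-10130)) - 1*(-1/11047) = (-18823*1/17663 + 688*(-1/10130)) + 1/11047 = (-18823/17663 - 344/5065) + 1/11047 = -101414567/89463095 + 1/11047 = -1120237258554/988298810465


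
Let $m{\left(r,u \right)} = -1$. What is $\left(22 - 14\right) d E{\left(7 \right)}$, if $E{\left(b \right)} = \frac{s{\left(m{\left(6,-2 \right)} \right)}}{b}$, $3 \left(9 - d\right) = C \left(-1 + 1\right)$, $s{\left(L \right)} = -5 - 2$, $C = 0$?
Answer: $-72$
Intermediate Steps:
$s{\left(L \right)} = -7$
$d = 9$ ($d = 9 - \frac{0 \left(-1 + 1\right)}{3} = 9 - \frac{0 \cdot 0}{3} = 9 - 0 = 9 + 0 = 9$)
$E{\left(b \right)} = - \frac{7}{b}$
$\left(22 - 14\right) d E{\left(7 \right)} = \left(22 - 14\right) 9 \left(- \frac{7}{7}\right) = \left(22 - 14\right) 9 \left(\left(-7\right) \frac{1}{7}\right) = 8 \cdot 9 \left(-1\right) = 72 \left(-1\right) = -72$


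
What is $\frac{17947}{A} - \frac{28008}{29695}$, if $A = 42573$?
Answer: $- \frac{659448419}{1264205235} \approx -0.52163$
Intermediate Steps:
$\frac{17947}{A} - \frac{28008}{29695} = \frac{17947}{42573} - \frac{28008}{29695} = - \frac{659448419}{1264205235}$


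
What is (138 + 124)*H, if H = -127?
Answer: -33274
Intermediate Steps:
(138 + 124)*H = (138 + 124)*(-127) = 262*(-127) = -33274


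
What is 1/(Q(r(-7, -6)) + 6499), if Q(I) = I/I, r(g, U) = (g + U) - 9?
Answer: 1/6500 ≈ 0.00015385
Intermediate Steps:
r(g, U) = -9 + U + g (r(g, U) = (U + g) - 9 = -9 + U + g)
Q(I) = 1
1/(Q(r(-7, -6)) + 6499) = 1/(1 + 6499) = 1/6500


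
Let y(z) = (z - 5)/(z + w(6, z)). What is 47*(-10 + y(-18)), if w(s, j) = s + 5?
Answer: -2209/7 ≈ -315.57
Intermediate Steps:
w(s, j) = 5 + s
y(z) = (-5 + z)/(11 + z) (y(z) = (z - 5)/(z + (5 + 6)) = (-5 + z)/(z + 11) = (-5 + z)/(11 + z))
47*(-10 + y(-18)) = 47*(-10 + (-5 - 18)/(11 - 18)) = 47*(-10 - 23/(-7)) = 47*(-10 - 1/7*(-23)) = 47*(-10 + 23/7) = 47*(-47/7) = -2209/7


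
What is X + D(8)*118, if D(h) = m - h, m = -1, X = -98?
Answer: -1160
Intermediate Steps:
D(h) = -1 - h
X + D(8)*118 = -98 + (-1 - 1*8)*118 = -98 + (-1 - 8)*118 = -98 - 9*118 = -98 - 1062 = -1160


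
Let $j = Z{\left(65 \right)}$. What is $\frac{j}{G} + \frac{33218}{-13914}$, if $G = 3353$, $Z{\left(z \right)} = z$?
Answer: $- \frac{55237772}{23326821} \approx -2.368$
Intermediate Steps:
$j = 65$
$\frac{j}{G} + \frac{33218}{-13914} = \frac{65}{3353} + \frac{33218}{-13914} = 65 \cdot \frac{1}{3353} + 33218 \left(- \frac{1}{13914}\right) = \frac{65}{3353} - \frac{16609}{6957} = - \frac{55237772}{23326821}$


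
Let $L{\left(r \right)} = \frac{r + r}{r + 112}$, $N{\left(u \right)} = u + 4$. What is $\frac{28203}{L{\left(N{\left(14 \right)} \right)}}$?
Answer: $\frac{611065}{6} \approx 1.0184 \cdot 10^{5}$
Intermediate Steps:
$N{\left(u \right)} = 4 + u$
$L{\left(r \right)} = \frac{2 r}{112 + r}$
$\frac{28203}{L{\left(N{\left(14 \right)} \right)}} = \frac{28203}{2 \left(4 + 14\right) \frac{1}{112 + \left(4 + 14\right)}} = \frac{28203}{2 \cdot 18 \frac{1}{112 + 18}} = \frac{28203}{2 \cdot 18 \cdot \frac{1}{130}} = \frac{28203}{\frac{18}{65}} = 28203 \cdot \frac{65}{18} = \frac{611065}{6}$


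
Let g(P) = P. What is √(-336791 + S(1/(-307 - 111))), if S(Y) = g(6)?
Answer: I*√336785 ≈ 580.33*I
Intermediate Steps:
S(Y) = 6
√(-336791 + S(1/(-307 - 111))) = √(-336791 + 6) = √(-336785) = I*√336785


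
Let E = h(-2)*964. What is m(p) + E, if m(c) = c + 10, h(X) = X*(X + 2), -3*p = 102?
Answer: -24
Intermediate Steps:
p = -34 (p = -⅓*102 = -34)
h(X) = X*(2 + X)
m(c) = 10 + c
E = 0 (E = -2*(2 - 2)*964 = -2*0*964 = 0*964 = 0)
m(p) + E = (10 - 34) + 0 = -24 + 0 = -24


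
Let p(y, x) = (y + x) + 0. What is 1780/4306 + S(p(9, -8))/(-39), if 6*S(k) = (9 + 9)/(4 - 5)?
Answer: 13723/27989 ≈ 0.49030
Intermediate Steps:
p(y, x) = x + y (p(y, x) = (x + y) + 0 = x + y)
S(k) = -3 (S(k) = ((9 + 9)/(4 - 5))/6 = (18/(-1))/6 = (18*(-1))/6 = (1/6)*(-18) = -3)
1780/4306 + S(p(9, -8))/(-39) = 1780/4306 - 3/(-39) = 1780*(1/4306) - 3*(-1/39) = 890/2153 + 1/13 = 13723/27989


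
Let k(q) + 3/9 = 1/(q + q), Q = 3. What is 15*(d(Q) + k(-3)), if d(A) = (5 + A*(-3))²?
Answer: 465/2 ≈ 232.50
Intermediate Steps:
k(q) = -⅓ + 1/(2*q) (k(q) = -⅓ + 1/(q + q) = -⅓ + 1/(2*q))
d(A) = (5 - 3*A)²
15*(d(Q) + k(-3)) = 15*((-5 + 3*3)² + (⅙)*(3 - 2*(-3))/(-3)) = 15*((-5 + 9)² + (⅙)*(-⅓)*(3 + 6)) = 15*(4² + (⅙)*(-⅓)*9) = 15*(16 - ½) = 15*(31/2) = 465/2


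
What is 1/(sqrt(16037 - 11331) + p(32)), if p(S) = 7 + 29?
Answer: -18/1705 + sqrt(4706)/3410 ≈ 0.0095602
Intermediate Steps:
p(S) = 36
1/(sqrt(16037 - 11331) + p(32)) = 1/(sqrt(16037 - 11331) + 36) = 1/(sqrt(4706) + 36) = 1/(36 + sqrt(4706))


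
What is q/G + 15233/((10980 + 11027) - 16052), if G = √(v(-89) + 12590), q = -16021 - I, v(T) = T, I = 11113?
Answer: 15233/5955 - 27134*√1389/4167 ≈ -240.13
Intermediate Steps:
q = -27134 (q = -16021 - 1*11113 = -16021 - 11113 = -27134)
G = 3*√1389 (G = √(-89 + 12590) = √12501 = 3*√1389 ≈ 111.81)
q/G + 15233/((10980 + 11027) - 16052) = -27134*√1389/4167 + 15233/((10980 + 11027) - 16052) = -27134*√1389/4167 + 15233/(22007 - 16052) = -27134*√1389/4167 + 15233/5955 = 15233/5955 - 27134*√1389/4167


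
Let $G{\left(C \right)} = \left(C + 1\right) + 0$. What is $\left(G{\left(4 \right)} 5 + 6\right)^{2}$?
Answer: $961$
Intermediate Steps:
$G{\left(C \right)} = 1 + C$ ($G{\left(C \right)} = \left(1 + C\right) + 0 = 1 + C$)
$\left(G{\left(4 \right)} 5 + 6\right)^{2} = \left(\left(1 + 4\right) 5 + 6\right)^{2} = \left(5 \cdot 5 + 6\right)^{2} = \left(25 + 6\right)^{2} = 31^{2} = 961$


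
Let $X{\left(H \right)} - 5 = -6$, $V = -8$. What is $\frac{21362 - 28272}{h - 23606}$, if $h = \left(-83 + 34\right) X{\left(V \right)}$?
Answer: $\frac{6910}{23557} \approx 0.29333$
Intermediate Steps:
$X{\left(H \right)} = -1$ ($X{\left(H \right)} = 5 - 6 = -1$)
$h = 49$ ($h = \left(-83 + 34\right) \left(-1\right) = \left(-49\right) \left(-1\right) = 49$)
$\frac{21362 - 28272}{h - 23606} = \frac{21362 - 28272}{49 - 23606} = - \frac{6910}{-23557} = \left(-6910\right) \left(- \frac{1}{23557}\right) = \frac{6910}{23557}$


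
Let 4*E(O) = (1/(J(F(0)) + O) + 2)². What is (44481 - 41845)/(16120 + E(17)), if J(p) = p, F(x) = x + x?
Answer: 3047216/18635945 ≈ 0.16351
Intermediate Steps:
F(x) = 2*x
E(O) = (2 + 1/O)²/4 (E(O) = (1/(2*0 + O) + 2)²/4 = (1/(0 + O) + 2)²/4 = (1/O + 2)²/4 = (2 + 1/O)²/4)
(44481 - 41845)/(16120 + E(17)) = (44481 - 41845)/(16120 + (¼)*(1 + 2*17)²/17²) = 2636/(16120 + (¼)*(1/289)*(1 + 34)²) = 2636/(16120 + (¼)*(1/289)*35²) = 2636/(16120 + (¼)*(1/289)*1225) = 2636/(16120 + 1225/1156) = 2636/(18635945/1156) = 2636*(1156/18635945) = 3047216/18635945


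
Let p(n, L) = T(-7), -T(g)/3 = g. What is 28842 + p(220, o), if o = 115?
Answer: 28863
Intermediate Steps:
T(g) = -3*g
p(n, L) = 21 (p(n, L) = -3*(-7) = 21)
28842 + p(220, o) = 28842 + 21 = 28863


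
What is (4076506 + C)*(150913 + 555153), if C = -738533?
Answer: 2356829244218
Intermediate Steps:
(4076506 + C)*(150913 + 555153) = (4076506 - 738533)*(150913 + 555153) = 3337973*706066 = 2356829244218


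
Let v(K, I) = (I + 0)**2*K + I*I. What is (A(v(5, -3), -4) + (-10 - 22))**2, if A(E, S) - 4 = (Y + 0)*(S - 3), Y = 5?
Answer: 3969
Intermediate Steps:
v(K, I) = I**2 + K*I**2 (v(K, I) = I**2*K + I**2 = K*I**2 + I**2 = I**2 + K*I**2)
A(E, S) = -11 + 5*S (A(E, S) = 4 + (5 + 0)*(S - 3) = 4 + 5*(-3 + S) = 4 + (-15 + 5*S) = -11 + 5*S)
(A(v(5, -3), -4) + (-10 - 22))**2 = ((-11 + 5*(-4)) + (-10 - 22))**2 = ((-11 - 20) - 32)**2 = (-31 - 32)**2 = (-63)**2 = 3969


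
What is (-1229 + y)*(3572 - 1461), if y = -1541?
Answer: -5847470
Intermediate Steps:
(-1229 + y)*(3572 - 1461) = (-1229 - 1541)*(3572 - 1461) = -2770*2111 = -5847470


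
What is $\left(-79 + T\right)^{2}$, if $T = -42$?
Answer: $14641$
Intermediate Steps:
$\left(-79 + T\right)^{2} = \left(-79 - 42\right)^{2} = \left(-121\right)^{2} = 14641$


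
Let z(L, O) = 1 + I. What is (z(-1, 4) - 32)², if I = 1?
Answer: 900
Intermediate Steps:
z(L, O) = 2 (z(L, O) = 1 + 1 = 2)
(z(-1, 4) - 32)² = (2 - 32)² = (-30)² = 900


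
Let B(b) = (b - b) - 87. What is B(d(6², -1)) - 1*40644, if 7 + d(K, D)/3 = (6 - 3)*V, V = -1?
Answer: -40731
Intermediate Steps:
d(K, D) = -30 (d(K, D) = -21 + 3*((6 - 3)*(-1)) = -21 + 3*(3*(-1)) = -21 + 3*(-3) = -21 - 9 = -30)
B(b) = -87 (B(b) = 0 - 87 = -87)
B(d(6², -1)) - 1*40644 = -87 - 1*40644 = -87 - 40644 = -40731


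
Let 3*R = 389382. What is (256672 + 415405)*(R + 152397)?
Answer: 189654080707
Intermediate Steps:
R = 129794 (R = (1/3)*389382 = 129794)
(256672 + 415405)*(R + 152397) = (256672 + 415405)*(129794 + 152397) = 672077*282191 = 189654080707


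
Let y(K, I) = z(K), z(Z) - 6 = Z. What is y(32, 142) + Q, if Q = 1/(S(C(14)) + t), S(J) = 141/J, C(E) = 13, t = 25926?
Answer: 12812815/337179 ≈ 38.000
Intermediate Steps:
z(Z) = 6 + Z
y(K, I) = 6 + K
Q = 13/337179 (Q = 1/(141/13 + 25926) = 1/(337179/13) = 13/337179 ≈ 3.8555e-5)
y(32, 142) + Q = (6 + 32) + 13/337179 = 38 + 13/337179 = 12812815/337179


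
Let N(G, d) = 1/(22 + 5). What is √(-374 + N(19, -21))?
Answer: I*√30291/9 ≈ 19.338*I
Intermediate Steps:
N(G, d) = 1/27
√(-374 + N(19, -21)) = √(-374 + 1/27) = √(-10097/27) = I*√30291/9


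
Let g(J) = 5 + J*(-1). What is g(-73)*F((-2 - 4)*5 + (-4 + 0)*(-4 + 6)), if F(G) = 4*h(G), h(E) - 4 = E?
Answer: -10608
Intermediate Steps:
h(E) = 4 + E
g(J) = 5 - J
F(G) = 16 + 4*G (F(G) = 4*(4 + G) = 16 + 4*G)
g(-73)*F((-2 - 4)*5 + (-4 + 0)*(-4 + 6)) = (5 - 1*(-73))*(16 + 4*((-2 - 4)*5 + (-4 + 0)*(-4 + 6))) = (5 + 73)*(16 + 4*(-6*5 - 4*2)) = 78*(16 + 4*(-30 - 8)) = 78*(16 + 4*(-38)) = 78*(16 - 152) = 78*(-136) = -10608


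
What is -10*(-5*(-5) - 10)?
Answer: -150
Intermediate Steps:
-10*(-5*(-5) - 10) = -10*(25 - 10) = -10*15 = -150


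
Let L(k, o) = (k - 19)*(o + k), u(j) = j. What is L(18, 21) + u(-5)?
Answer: -44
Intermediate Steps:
L(k, o) = (-19 + k)*(k + o)
L(18, 21) + u(-5) = (18**2 - 19*18 - 19*21 + 18*21) - 5 = (324 - 342 - 399 + 378) - 5 = -39 - 5 = -44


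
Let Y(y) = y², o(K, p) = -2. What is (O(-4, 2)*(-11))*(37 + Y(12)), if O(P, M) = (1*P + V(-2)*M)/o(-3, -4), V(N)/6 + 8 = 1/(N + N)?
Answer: -205073/2 ≈ -1.0254e+5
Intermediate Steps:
V(N) = -48 + 3/N (V(N) = -48 + 6/(N + N) = -48 + 6/((2*N)) = -48 + 6*(1/(2*N)) = -48 + 3/N)
O(P, M) = -P/2 + 99*M/4 (O(P, M) = (1*P + (-48 + 3/(-2))*M)/(-2) = (P + (-48 + 3*(-½))*M)*(-½) = (P + (-48 - 3/2)*M)*(-½) = (P - 99*M/2)*(-½) = -P/2 + 99*M/4)
(O(-4, 2)*(-11))*(37 + Y(12)) = ((-½*(-4) + (99/4)*2)*(-11))*(37 + 12²) = ((2 + 99/2)*(-11))*(37 + 144) = ((103/2)*(-11))*181 = -1133/2*181 = -205073/2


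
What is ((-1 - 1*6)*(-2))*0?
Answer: 0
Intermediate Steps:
((-1 - 1*6)*(-2))*0 = ((-1 - 6)*(-2))*0 = -7*(-2)*0 = 14*0 = 0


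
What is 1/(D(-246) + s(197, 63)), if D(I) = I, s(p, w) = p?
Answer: -1/49 ≈ -0.020408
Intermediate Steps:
1/(D(-246) + s(197, 63)) = 1/(-246 + 197) = 1/(-49) = -1/49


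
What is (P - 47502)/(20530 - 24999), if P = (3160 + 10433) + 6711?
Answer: 27198/4469 ≈ 6.0859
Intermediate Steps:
P = 20304 (P = 13593 + 6711 = 20304)
(P - 47502)/(20530 - 24999) = (20304 - 47502)/(20530 - 24999) = -27198/(-4469) = -27198*(-1/4469) = 27198/4469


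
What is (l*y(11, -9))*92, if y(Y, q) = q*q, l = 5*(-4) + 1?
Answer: -141588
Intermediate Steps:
l = -19 (l = -20 + 1 = -19)
y(Y, q) = q**2
(l*y(11, -9))*92 = -19*(-9)**2*92 = -19*81*92 = -1539*92 = -141588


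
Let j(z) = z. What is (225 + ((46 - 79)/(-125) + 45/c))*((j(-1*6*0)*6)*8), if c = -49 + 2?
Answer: 0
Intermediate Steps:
c = -47
(225 + ((46 - 79)/(-125) + 45/c))*((j(-1*6*0)*6)*8) = (225 + ((46 - 79)/(-125) + 45/(-47)))*(((-1*6*0)*6)*8) = (225 + (-33*(-1/125) + 45*(-1/47)))*((-6*0*6)*8) = (225 + (33/125 - 45/47))*((0*6)*8) = (225 - 4074/5875)*(0*8) = (1317801/5875)*0 = 0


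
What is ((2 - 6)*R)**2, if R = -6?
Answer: 576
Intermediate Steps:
((2 - 6)*R)**2 = ((2 - 6)*(-6))**2 = (-4*(-6))**2 = 24**2 = 576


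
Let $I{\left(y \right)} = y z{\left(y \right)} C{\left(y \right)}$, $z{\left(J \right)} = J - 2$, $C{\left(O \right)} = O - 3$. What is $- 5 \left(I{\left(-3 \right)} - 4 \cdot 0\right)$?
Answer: $450$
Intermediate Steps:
$C{\left(O \right)} = -3 + O$
$z{\left(J \right)} = -2 + J$
$I{\left(y \right)} = y \left(-3 + y\right) \left(-2 + y\right)$ ($I{\left(y \right)} = y \left(-2 + y\right) \left(-3 + y\right) = y \left(-3 + y\right) \left(-2 + y\right)$)
$- 5 \left(I{\left(-3 \right)} - 4 \cdot 0\right) = - 5 \left(- 3 \left(-3 - 3\right) \left(-2 - 3\right) - 4 \cdot 0\right) = - 5 \left(\left(-3\right) \left(-6\right) \left(-5\right) - 0\right) = - 5 \left(-90 + 0\right) = \left(-5\right) \left(-90\right) = 450$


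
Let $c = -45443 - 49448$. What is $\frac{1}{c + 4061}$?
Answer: $- \frac{1}{90830} \approx -1.101 \cdot 10^{-5}$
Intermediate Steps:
$c = -94891$ ($c = -45443 - 49448 = -94891$)
$\frac{1}{c + 4061} = \frac{1}{-94891 + 4061} = \frac{1}{-90830} = - \frac{1}{90830}$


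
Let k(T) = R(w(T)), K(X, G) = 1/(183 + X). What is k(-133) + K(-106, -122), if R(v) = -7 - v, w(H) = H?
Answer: 9703/77 ≈ 126.01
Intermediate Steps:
k(T) = -7 - T
k(-133) + K(-106, -122) = (-7 - 1*(-133)) + 1/(183 - 106) = (-7 + 133) + 1/77 = 126 + 1/77 = 9703/77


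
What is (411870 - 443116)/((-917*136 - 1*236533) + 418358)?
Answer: -31246/57113 ≈ -0.54709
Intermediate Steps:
(411870 - 443116)/((-917*136 - 1*236533) + 418358) = -31246/((-124712 - 236533) + 418358) = -31246/(-361245 + 418358) = -31246/57113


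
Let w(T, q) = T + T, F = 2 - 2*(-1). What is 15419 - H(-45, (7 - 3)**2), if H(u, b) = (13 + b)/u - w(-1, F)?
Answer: 693794/45 ≈ 15418.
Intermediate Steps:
F = 4 (F = 2 + 2 = 4)
w(T, q) = 2*T
H(u, b) = 2 + (13 + b)/u (H(u, b) = (13 + b)/u - 2*(-1) = (13 + b)/u - 1*(-2) = (13 + b)/u + 2 = 2 + (13 + b)/u)
15419 - H(-45, (7 - 3)**2) = 15419 - (13 + (7 - 3)**2 + 2*(-45))/(-45) = 15419 - (-1)*(13 + 4**2 - 90)/45 = 15419 - (-1)*(13 + 16 - 90)/45 = 15419 - (-1)*(-61)/45 = 15419 - 1*61/45 = 15419 - 61/45 = 693794/45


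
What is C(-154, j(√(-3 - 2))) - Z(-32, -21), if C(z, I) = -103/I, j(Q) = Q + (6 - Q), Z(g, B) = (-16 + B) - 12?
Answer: 191/6 ≈ 31.833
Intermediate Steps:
Z(g, B) = -28 + B
j(Q) = 6
C(-154, j(√(-3 - 2))) - Z(-32, -21) = -103/6 - (-28 - 21) = -103*⅙ - 1*(-49) = -103/6 + 49 = 191/6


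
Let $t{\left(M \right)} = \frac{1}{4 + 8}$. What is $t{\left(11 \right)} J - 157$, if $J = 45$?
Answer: $- \frac{613}{4} \approx -153.25$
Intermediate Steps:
$t{\left(M \right)} = \frac{1}{12}$
$t{\left(11 \right)} J - 157 = \frac{1}{12} \cdot 45 - 157 = \frac{15}{4} - 157 = - \frac{613}{4}$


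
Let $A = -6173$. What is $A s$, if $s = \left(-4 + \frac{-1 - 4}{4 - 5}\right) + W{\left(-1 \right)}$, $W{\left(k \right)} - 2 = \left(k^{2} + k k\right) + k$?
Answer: $-24692$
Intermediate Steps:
$W{\left(k \right)} = 2 + k + 2 k^{2}$ ($W{\left(k \right)} = 2 + \left(\left(k^{2} + k k\right) + k\right) = 2 + \left(\left(k^{2} + k^{2}\right) + k\right) = 2 + \left(2 k^{2} + k\right) = 2 + \left(k + 2 k^{2}\right) = 2 + k + 2 k^{2}$)
$s = 4$ ($s = \left(-4 + \frac{-1 - 4}{4 - 5}\right) + \left(2 - 1 + 2 \left(-1\right)^{2}\right) = \left(-4 - \frac{5}{-1}\right) + \left(2 - 1 + 2 \cdot 1\right) = \left(-4 - -5\right) + \left(2 - 1 + 2\right) = \left(-4 + 5\right) + 3 = 1 + 3 = 4$)
$A s = \left(-6173\right) 4 = -24692$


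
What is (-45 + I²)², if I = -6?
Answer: 81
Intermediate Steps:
(-45 + I²)² = (-45 + (-6)²)² = (-45 + 36)² = (-9)² = 81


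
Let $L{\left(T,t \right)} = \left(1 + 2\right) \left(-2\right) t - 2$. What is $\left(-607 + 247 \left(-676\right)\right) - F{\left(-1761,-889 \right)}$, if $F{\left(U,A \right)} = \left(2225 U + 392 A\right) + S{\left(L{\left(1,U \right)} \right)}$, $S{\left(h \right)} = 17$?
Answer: $4099117$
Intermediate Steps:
$L{\left(T,t \right)} = -2 - 6 t$ ($L{\left(T,t \right)} = 3 \left(-2\right) t - 2 = - 6 t - 2 = -2 - 6 t$)
$F{\left(U,A \right)} = 17 + 392 A + 2225 U$ ($F{\left(U,A \right)} = \left(2225 U + 392 A\right) + 17 = \left(392 A + 2225 U\right) + 17 = 17 + 392 A + 2225 U$)
$\left(-607 + 247 \left(-676\right)\right) - F{\left(-1761,-889 \right)} = \left(-607 + 247 \left(-676\right)\right) - \left(17 + 392 \left(-889\right) + 2225 \left(-1761\right)\right) = \left(-607 - 166972\right) - \left(17 - 348488 - 3918225\right) = -167579 - -4266696 = -167579 + 4266696 = 4099117$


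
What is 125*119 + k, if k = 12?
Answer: 14887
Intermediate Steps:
125*119 + k = 125*119 + 12 = 14875 + 12 = 14887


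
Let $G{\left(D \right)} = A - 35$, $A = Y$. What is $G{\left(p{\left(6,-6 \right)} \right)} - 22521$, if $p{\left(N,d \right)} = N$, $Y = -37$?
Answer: $-22593$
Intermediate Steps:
$A = -37$
$G{\left(D \right)} = -72$ ($G{\left(D \right)} = -37 - 35 = -72$)
$G{\left(p{\left(6,-6 \right)} \right)} - 22521 = -72 - 22521 = -22593$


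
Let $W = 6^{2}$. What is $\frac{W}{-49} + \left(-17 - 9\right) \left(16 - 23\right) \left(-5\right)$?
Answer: $- \frac{44626}{49} \approx -910.73$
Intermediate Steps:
$W = 36$
$\frac{W}{-49} + \left(-17 - 9\right) \left(16 - 23\right) \left(-5\right) = \frac{36}{-49} + \left(-17 - 9\right) \left(16 - 23\right) \left(-5\right) = 36 \left(- \frac{1}{49}\right) + \left(-26\right) \left(-7\right) \left(-5\right) = - \frac{36}{49} + 182 \left(-5\right) = - \frac{36}{49} - 910 = - \frac{44626}{49}$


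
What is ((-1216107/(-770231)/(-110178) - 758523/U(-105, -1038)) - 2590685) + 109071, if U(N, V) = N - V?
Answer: -7279645708283173343/2932471217522 ≈ -2.4824e+6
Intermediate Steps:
((-1216107/(-770231)/(-110178) - 758523/U(-105, -1038)) - 2590685) + 109071 = ((-1216107/(-770231)/(-110178) - 758523/(-105 - 1*(-1038))) - 2590685) + 109071 = ((-1216107*(-1/770231)*(-1/110178) - 758523/(-105 + 1038)) - 2590685) + 109071 = (((1216107/770231)*(-1/110178) - 758523/933) - 2590685) + 109071 = ((-135123/9429167902 - 758523*1/933) - 2590685) + 109071 = ((-135123/9429167902 - 252841/311) - 2590685) + 109071 = (-2384080283532835/2932471217522 - 2590685) + 109071 = -7599493276449515405/2932471217522 + 109071 = -7279645708283173343/2932471217522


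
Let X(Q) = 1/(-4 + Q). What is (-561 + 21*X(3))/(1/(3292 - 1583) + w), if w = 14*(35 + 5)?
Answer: -994638/957041 ≈ -1.0393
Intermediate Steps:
w = 560 (w = 14*40 = 560)
(-561 + 21*X(3))/(1/(3292 - 1583) + w) = (-561 + 21/(-4 + 3))/(1/(3292 - 1583) + 560) = (-561 + 21/(-1))/(1/1709 + 560) = (-561 + 21*(-1))/(1/1709 + 560) = (-561 - 21)/(957041/1709) = -582*1709/957041 = -994638/957041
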